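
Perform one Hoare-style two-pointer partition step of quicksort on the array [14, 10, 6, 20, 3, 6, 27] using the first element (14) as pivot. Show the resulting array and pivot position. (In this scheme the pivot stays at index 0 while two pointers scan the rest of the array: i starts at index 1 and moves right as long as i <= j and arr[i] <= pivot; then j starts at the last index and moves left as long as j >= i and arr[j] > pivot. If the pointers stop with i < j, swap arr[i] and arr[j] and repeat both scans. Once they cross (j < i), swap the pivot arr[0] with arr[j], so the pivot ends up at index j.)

Hoare-style two-pointer partition with pivot = 14:

Initial array: [14, 10, 6, 20, 3, 6, 27]

Pointers start at i = 1, j = 6.
i stops at index 3 (arr[3]=20 > 14), j stops at index 5 (arr[5]=6 <= 14): swap arr[3] and arr[5], array becomes [14, 10, 6, 6, 3, 20, 27]
i ends at 5, j ends at 4: the pointers have crossed (j < i), so scanning stops.

Swap pivot arr[0] with arr[4] to place pivot at position 4: [3, 10, 6, 6, 14, 20, 27]
Pivot position: 4

After partitioning with pivot 14, the array becomes [3, 10, 6, 6, 14, 20, 27]. The pivot is placed at index 4. All elements to the left of the pivot are <= 14, and all elements to the right are > 14.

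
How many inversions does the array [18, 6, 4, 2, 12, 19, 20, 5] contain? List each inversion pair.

Finding inversions in [18, 6, 4, 2, 12, 19, 20, 5]:

(0, 1): arr[0]=18 > arr[1]=6
(0, 2): arr[0]=18 > arr[2]=4
(0, 3): arr[0]=18 > arr[3]=2
(0, 4): arr[0]=18 > arr[4]=12
(0, 7): arr[0]=18 > arr[7]=5
(1, 2): arr[1]=6 > arr[2]=4
(1, 3): arr[1]=6 > arr[3]=2
(1, 7): arr[1]=6 > arr[7]=5
(2, 3): arr[2]=4 > arr[3]=2
(4, 7): arr[4]=12 > arr[7]=5
(5, 7): arr[5]=19 > arr[7]=5
(6, 7): arr[6]=20 > arr[7]=5

Total inversions: 12

The array has 12 inversion(s): (0,1), (0,2), (0,3), (0,4), (0,7), (1,2), (1,3), (1,7), (2,3), (4,7), (5,7), (6,7). Each pair (i,j) satisfies i < j and arr[i] > arr[j].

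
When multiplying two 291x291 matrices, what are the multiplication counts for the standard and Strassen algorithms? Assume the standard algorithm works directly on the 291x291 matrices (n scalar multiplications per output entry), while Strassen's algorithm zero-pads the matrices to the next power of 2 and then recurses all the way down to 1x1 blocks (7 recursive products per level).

Matrix multiplication for 291x291 matrices:

Strassen's algorithm requires power-of-2 dimensions. Pad 291x291 to 512x512 (next power of 2).

Standard algorithm: 291^3 = 24642171 multiplications
Strassen's algorithm: 7^(log2(512)) = 7^9 = 40353607 multiplications
Difference: 24642171 - 40353607 = -15711436 (Strassen uses MORE here due to padding overhead — for small or just-over-power-of-2 n, padding can outweigh the per-level savings)

Standard: 24642171 multiplications (291^3). Strassen: 40353607 multiplications (7^9, after padding to 512x512). Strassen reduces 8 recursive multiplications to 7 at each level.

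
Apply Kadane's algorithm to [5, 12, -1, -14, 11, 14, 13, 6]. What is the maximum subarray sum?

Using Kadane's algorithm on [5, 12, -1, -14, 11, 14, 13, 6]:

Scanning through the array:
Position 1 (value 12): max_ending_here = 17, max_so_far = 17
Position 2 (value -1): max_ending_here = 16, max_so_far = 17
Position 3 (value -14): max_ending_here = 2, max_so_far = 17
Position 4 (value 11): max_ending_here = 13, max_so_far = 17
Position 5 (value 14): max_ending_here = 27, max_so_far = 27
Position 6 (value 13): max_ending_here = 40, max_so_far = 40
Position 7 (value 6): max_ending_here = 46, max_so_far = 46

Maximum subarray: [5, 12, -1, -14, 11, 14, 13, 6]
Maximum sum: 46

The maximum subarray is [5, 12, -1, -14, 11, 14, 13, 6] with sum 46. This subarray runs from index 0 to index 7.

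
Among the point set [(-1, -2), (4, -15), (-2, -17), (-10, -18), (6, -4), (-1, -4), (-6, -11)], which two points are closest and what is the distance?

Computing all pairwise distances among 7 points:

d((-1, -2), (4, -15)) = 13.9284
d((-1, -2), (-2, -17)) = 15.0333
d((-1, -2), (-10, -18)) = 18.3576
d((-1, -2), (6, -4)) = 7.2801
d((-1, -2), (-1, -4)) = 2.0 <-- minimum
d((-1, -2), (-6, -11)) = 10.2956
d((4, -15), (-2, -17)) = 6.3246
d((4, -15), (-10, -18)) = 14.3178
d((4, -15), (6, -4)) = 11.1803
d((4, -15), (-1, -4)) = 12.083
d((4, -15), (-6, -11)) = 10.7703
d((-2, -17), (-10, -18)) = 8.0623
d((-2, -17), (6, -4)) = 15.2643
d((-2, -17), (-1, -4)) = 13.0384
d((-2, -17), (-6, -11)) = 7.2111
d((-10, -18), (6, -4)) = 21.2603
d((-10, -18), (-1, -4)) = 16.6433
d((-10, -18), (-6, -11)) = 8.0623
d((6, -4), (-1, -4)) = 7.0
d((6, -4), (-6, -11)) = 13.8924
d((-1, -4), (-6, -11)) = 8.6023

Closest pair: (-1, -2) and (-1, -4) with distance 2.0

The closest pair is (-1, -2) and (-1, -4) with Euclidean distance 2.0. For 7 points, brute-force pairwise comparison is shown above. For large n, the divide-and-conquer algorithm (sort by x, recurse on halves, check the dividing strip) achieves O(n log n).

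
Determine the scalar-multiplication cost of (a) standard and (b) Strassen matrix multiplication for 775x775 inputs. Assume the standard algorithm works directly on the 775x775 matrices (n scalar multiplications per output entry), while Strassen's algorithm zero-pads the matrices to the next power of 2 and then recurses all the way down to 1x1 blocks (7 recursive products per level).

Matrix multiplication for 775x775 matrices:

Strassen's algorithm requires power-of-2 dimensions. Pad 775x775 to 1024x1024 (next power of 2).

Standard algorithm: 775^3 = 465484375 multiplications
Strassen's algorithm: 7^(log2(1024)) = 7^10 = 282475249 multiplications
Savings: 465484375 - 282475249 = 183009126 multiplications

Standard: 465484375 multiplications (775^3). Strassen: 282475249 multiplications (7^10, after padding to 1024x1024). Strassen reduces 8 recursive multiplications to 7 at each level.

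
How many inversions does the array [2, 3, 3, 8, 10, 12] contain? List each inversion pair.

Finding inversions in [2, 3, 3, 8, 10, 12]:


Total inversions: 0

The array has 0 inversions. It is already sorted.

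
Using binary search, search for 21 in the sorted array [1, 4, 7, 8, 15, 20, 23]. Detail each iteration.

Binary search for 21 in [1, 4, 7, 8, 15, 20, 23]:

lo=0, hi=6, mid=3, arr[mid]=8 -> 8 < 21, search right half
lo=4, hi=6, mid=5, arr[mid]=20 -> 20 < 21, search right half
lo=6, hi=6, mid=6, arr[mid]=23 -> 23 > 21, search left half
lo=6 > hi=5, target 21 not found

Binary search determines that 21 is not in the array after 3 comparisons. The search space was exhausted without finding the target.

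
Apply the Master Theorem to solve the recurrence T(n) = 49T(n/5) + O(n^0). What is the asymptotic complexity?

Master Theorem for T(n) = 49T(n/5) + O(n^0):

a = 49, b = 5, c = 0
log_b(a) = log_5(49) = 2.4181

Case 1: c = 0 < log_5(49) = 2.4181
T(n) = O(n^(log_5 49))

For T(n) = 49T(n/5) + O(n^0): log_5(49) = 2.4181. This is Case 1 of the Master Theorem (c < log_b(a), work dominated by leaves), giving O(n^(log_5 49)).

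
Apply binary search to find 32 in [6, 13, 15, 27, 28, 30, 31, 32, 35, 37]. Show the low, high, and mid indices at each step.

Binary search for 32 in [6, 13, 15, 27, 28, 30, 31, 32, 35, 37]:

lo=0, hi=9, mid=4, arr[mid]=28 -> 28 < 32, search right half
lo=5, hi=9, mid=7, arr[mid]=32 -> Found target at index 7!

Binary search finds 32 at index 7 after 2 comparisons. The search repeatedly halves the search space by comparing with the middle element.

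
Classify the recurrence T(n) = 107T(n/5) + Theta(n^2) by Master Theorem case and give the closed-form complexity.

Master Theorem for T(n) = 107T(n/5) + O(n^2):

a = 107, b = 5, c = 2
log_b(a) = log_5(107) = 2.9034

Case 1: c = 2 < log_5(107) = 2.9034
T(n) = O(n^(log_5 107))

For T(n) = 107T(n/5) + O(n^2): log_5(107) = 2.9034. This is Case 1 of the Master Theorem (c < log_b(a), work dominated by leaves), giving O(n^(log_5 107)).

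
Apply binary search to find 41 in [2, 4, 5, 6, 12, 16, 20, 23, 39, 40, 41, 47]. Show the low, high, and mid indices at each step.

Binary search for 41 in [2, 4, 5, 6, 12, 16, 20, 23, 39, 40, 41, 47]:

lo=0, hi=11, mid=5, arr[mid]=16 -> 16 < 41, search right half
lo=6, hi=11, mid=8, arr[mid]=39 -> 39 < 41, search right half
lo=9, hi=11, mid=10, arr[mid]=41 -> Found target at index 10!

Binary search finds 41 at index 10 after 3 comparisons. The search repeatedly halves the search space by comparing with the middle element.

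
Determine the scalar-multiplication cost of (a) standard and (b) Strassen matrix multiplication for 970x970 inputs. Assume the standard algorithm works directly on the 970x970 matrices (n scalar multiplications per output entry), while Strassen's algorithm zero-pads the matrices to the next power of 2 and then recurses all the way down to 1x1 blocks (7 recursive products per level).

Matrix multiplication for 970x970 matrices:

Strassen's algorithm requires power-of-2 dimensions. Pad 970x970 to 1024x1024 (next power of 2).

Standard algorithm: 970^3 = 912673000 multiplications
Strassen's algorithm: 7^(log2(1024)) = 7^10 = 282475249 multiplications
Savings: 912673000 - 282475249 = 630197751 multiplications

Standard: 912673000 multiplications (970^3). Strassen: 282475249 multiplications (7^10, after padding to 1024x1024). Strassen reduces 8 recursive multiplications to 7 at each level.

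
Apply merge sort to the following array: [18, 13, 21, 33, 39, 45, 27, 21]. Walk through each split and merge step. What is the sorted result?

Merge sort trace:

Split: [18, 13, 21, 33, 39, 45, 27, 21] -> [18, 13, 21, 33] and [39, 45, 27, 21]
  Split: [18, 13, 21, 33] -> [18, 13] and [21, 33]
    Split: [18, 13] -> [18] and [13]
    Merge: [18] + [13] -> [13, 18]
    Split: [21, 33] -> [21] and [33]
    Merge: [21] + [33] -> [21, 33]
  Merge: [13, 18] + [21, 33] -> [13, 18, 21, 33]
  Split: [39, 45, 27, 21] -> [39, 45] and [27, 21]
    Split: [39, 45] -> [39] and [45]
    Merge: [39] + [45] -> [39, 45]
    Split: [27, 21] -> [27] and [21]
    Merge: [27] + [21] -> [21, 27]
  Merge: [39, 45] + [21, 27] -> [21, 27, 39, 45]
Merge: [13, 18, 21, 33] + [21, 27, 39, 45] -> [13, 18, 21, 21, 27, 33, 39, 45]

Final sorted array: [13, 18, 21, 21, 27, 33, 39, 45]

The merge sort proceeds by recursively splitting the array and merging sorted halves.
After all merges, the sorted array is [13, 18, 21, 21, 27, 33, 39, 45].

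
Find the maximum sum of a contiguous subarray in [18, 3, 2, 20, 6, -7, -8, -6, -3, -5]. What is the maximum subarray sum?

Using Kadane's algorithm on [18, 3, 2, 20, 6, -7, -8, -6, -3, -5]:

Scanning through the array:
Position 1 (value 3): max_ending_here = 21, max_so_far = 21
Position 2 (value 2): max_ending_here = 23, max_so_far = 23
Position 3 (value 20): max_ending_here = 43, max_so_far = 43
Position 4 (value 6): max_ending_here = 49, max_so_far = 49
Position 5 (value -7): max_ending_here = 42, max_so_far = 49
Position 6 (value -8): max_ending_here = 34, max_so_far = 49
Position 7 (value -6): max_ending_here = 28, max_so_far = 49
Position 8 (value -3): max_ending_here = 25, max_so_far = 49
Position 9 (value -5): max_ending_here = 20, max_so_far = 49

Maximum subarray: [18, 3, 2, 20, 6]
Maximum sum: 49

The maximum subarray is [18, 3, 2, 20, 6] with sum 49. This subarray runs from index 0 to index 4.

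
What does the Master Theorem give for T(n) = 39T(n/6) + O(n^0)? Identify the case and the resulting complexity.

Master Theorem for T(n) = 39T(n/6) + O(n^0):

a = 39, b = 6, c = 0
log_b(a) = log_6(39) = 2.0447

Case 1: c = 0 < log_6(39) = 2.0447
T(n) = O(n^(log_6 39))

For T(n) = 39T(n/6) + O(n^0): log_6(39) = 2.0447. This is Case 1 of the Master Theorem (c < log_b(a), work dominated by leaves), giving O(n^(log_6 39)).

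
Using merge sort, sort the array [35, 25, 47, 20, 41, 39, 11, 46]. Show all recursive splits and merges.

Merge sort trace:

Split: [35, 25, 47, 20, 41, 39, 11, 46] -> [35, 25, 47, 20] and [41, 39, 11, 46]
  Split: [35, 25, 47, 20] -> [35, 25] and [47, 20]
    Split: [35, 25] -> [35] and [25]
    Merge: [35] + [25] -> [25, 35]
    Split: [47, 20] -> [47] and [20]
    Merge: [47] + [20] -> [20, 47]
  Merge: [25, 35] + [20, 47] -> [20, 25, 35, 47]
  Split: [41, 39, 11, 46] -> [41, 39] and [11, 46]
    Split: [41, 39] -> [41] and [39]
    Merge: [41] + [39] -> [39, 41]
    Split: [11, 46] -> [11] and [46]
    Merge: [11] + [46] -> [11, 46]
  Merge: [39, 41] + [11, 46] -> [11, 39, 41, 46]
Merge: [20, 25, 35, 47] + [11, 39, 41, 46] -> [11, 20, 25, 35, 39, 41, 46, 47]

Final sorted array: [11, 20, 25, 35, 39, 41, 46, 47]

The merge sort proceeds by recursively splitting the array and merging sorted halves.
After all merges, the sorted array is [11, 20, 25, 35, 39, 41, 46, 47].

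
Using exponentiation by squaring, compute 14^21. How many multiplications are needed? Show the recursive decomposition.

Computing 14^21 by squaring (build up from 14^1; each line after the first costs one multiplication):

14^1 = 14
14^2 = (14^1)^2 = 14^2 = 196
14^4 = (14^2)^2 = 196^2 = 38416
14^5 = 14 * 14^4 = 14 * 38416 = 537824
14^10 = (14^5)^2 = 537824^2 = 289254654976
14^20 = (14^10)^2 = 289254654976^2 = 83668255425284801560576
14^21 = 14 * 14^20 = 14 * 83668255425284801560576 = 1171355575953987221848064

Result: 1171355575953987221848064
Multiplications needed: 6 (6 lines after 14^1)

14^21 = 1171355575953987221848064. Using exponentiation by squaring, this requires 6 multiplications. The key idea: if the exponent is even, square the half-power; if odd, multiply by the base once.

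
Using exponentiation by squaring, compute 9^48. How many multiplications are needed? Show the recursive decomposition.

Computing 9^48 by squaring (build up from 9^1; each line after the first costs one multiplication):

9^1 = 9
9^2 = (9^1)^2 = 9^2 = 81
9^3 = 9 * 9^2 = 9 * 81 = 729
9^6 = (9^3)^2 = 729^2 = 531441
9^12 = (9^6)^2 = 531441^2 = 282429536481
9^24 = (9^12)^2 = 282429536481^2 = 79766443076872509863361
9^48 = (9^24)^2 = 79766443076872509863361^2 = 6362685441135942358474828762538534230890216321

Result: 6362685441135942358474828762538534230890216321
Multiplications needed: 6 (6 lines after 9^1)

9^48 = 6362685441135942358474828762538534230890216321. Using exponentiation by squaring, this requires 6 multiplications. The key idea: if the exponent is even, square the half-power; if odd, multiply by the base once.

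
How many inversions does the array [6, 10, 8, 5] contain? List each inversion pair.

Finding inversions in [6, 10, 8, 5]:

(0, 3): arr[0]=6 > arr[3]=5
(1, 2): arr[1]=10 > arr[2]=8
(1, 3): arr[1]=10 > arr[3]=5
(2, 3): arr[2]=8 > arr[3]=5

Total inversions: 4

The array has 4 inversion(s): (0,3), (1,2), (1,3), (2,3). Each pair (i,j) satisfies i < j and arr[i] > arr[j].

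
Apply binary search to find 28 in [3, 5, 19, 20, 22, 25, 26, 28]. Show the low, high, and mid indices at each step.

Binary search for 28 in [3, 5, 19, 20, 22, 25, 26, 28]:

lo=0, hi=7, mid=3, arr[mid]=20 -> 20 < 28, search right half
lo=4, hi=7, mid=5, arr[mid]=25 -> 25 < 28, search right half
lo=6, hi=7, mid=6, arr[mid]=26 -> 26 < 28, search right half
lo=7, hi=7, mid=7, arr[mid]=28 -> Found target at index 7!

Binary search finds 28 at index 7 after 4 comparisons. The search repeatedly halves the search space by comparing with the middle element.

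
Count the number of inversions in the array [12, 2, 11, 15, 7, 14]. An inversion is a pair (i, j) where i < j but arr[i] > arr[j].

Finding inversions in [12, 2, 11, 15, 7, 14]:

(0, 1): arr[0]=12 > arr[1]=2
(0, 2): arr[0]=12 > arr[2]=11
(0, 4): arr[0]=12 > arr[4]=7
(2, 4): arr[2]=11 > arr[4]=7
(3, 4): arr[3]=15 > arr[4]=7
(3, 5): arr[3]=15 > arr[5]=14

Total inversions: 6

The array has 6 inversion(s): (0,1), (0,2), (0,4), (2,4), (3,4), (3,5). Each pair (i,j) satisfies i < j and arr[i] > arr[j].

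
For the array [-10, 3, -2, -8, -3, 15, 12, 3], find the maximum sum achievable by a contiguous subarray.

Using Kadane's algorithm on [-10, 3, -2, -8, -3, 15, 12, 3]:

Scanning through the array:
Position 1 (value 3): max_ending_here = 3, max_so_far = 3
Position 2 (value -2): max_ending_here = 1, max_so_far = 3
Position 3 (value -8): max_ending_here = -7, max_so_far = 3
Position 4 (value -3): max_ending_here = -3, max_so_far = 3
Position 5 (value 15): max_ending_here = 15, max_so_far = 15
Position 6 (value 12): max_ending_here = 27, max_so_far = 27
Position 7 (value 3): max_ending_here = 30, max_so_far = 30

Maximum subarray: [15, 12, 3]
Maximum sum: 30

The maximum subarray is [15, 12, 3] with sum 30. This subarray runs from index 5 to index 7.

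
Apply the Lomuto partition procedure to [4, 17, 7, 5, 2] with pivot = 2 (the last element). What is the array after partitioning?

Lomuto partition with pivot = 2:

Initial array: [4, 17, 7, 5, 2]

arr[0]=4 > 2: no swap
arr[1]=17 > 2: no swap
arr[2]=7 > 2: no swap
arr[3]=5 > 2: no swap

Place pivot at position 0: [2, 17, 7, 5, 4]
Pivot position: 0

After partitioning with pivot 2, the array becomes [2, 17, 7, 5, 4]. The pivot is placed at index 0. All elements to the left of the pivot are <= 2, and all elements to the right are > 2.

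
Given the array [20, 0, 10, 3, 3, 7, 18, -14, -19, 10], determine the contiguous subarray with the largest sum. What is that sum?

Using Kadane's algorithm on [20, 0, 10, 3, 3, 7, 18, -14, -19, 10]:

Scanning through the array:
Position 1 (value 0): max_ending_here = 20, max_so_far = 20
Position 2 (value 10): max_ending_here = 30, max_so_far = 30
Position 3 (value 3): max_ending_here = 33, max_so_far = 33
Position 4 (value 3): max_ending_here = 36, max_so_far = 36
Position 5 (value 7): max_ending_here = 43, max_so_far = 43
Position 6 (value 18): max_ending_here = 61, max_so_far = 61
Position 7 (value -14): max_ending_here = 47, max_so_far = 61
Position 8 (value -19): max_ending_here = 28, max_so_far = 61
Position 9 (value 10): max_ending_here = 38, max_so_far = 61

Maximum subarray: [20, 0, 10, 3, 3, 7, 18]
Maximum sum: 61

The maximum subarray is [20, 0, 10, 3, 3, 7, 18] with sum 61. This subarray runs from index 0 to index 6.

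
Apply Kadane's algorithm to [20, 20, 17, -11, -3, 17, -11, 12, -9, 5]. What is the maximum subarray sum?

Using Kadane's algorithm on [20, 20, 17, -11, -3, 17, -11, 12, -9, 5]:

Scanning through the array:
Position 1 (value 20): max_ending_here = 40, max_so_far = 40
Position 2 (value 17): max_ending_here = 57, max_so_far = 57
Position 3 (value -11): max_ending_here = 46, max_so_far = 57
Position 4 (value -3): max_ending_here = 43, max_so_far = 57
Position 5 (value 17): max_ending_here = 60, max_so_far = 60
Position 6 (value -11): max_ending_here = 49, max_so_far = 60
Position 7 (value 12): max_ending_here = 61, max_so_far = 61
Position 8 (value -9): max_ending_here = 52, max_so_far = 61
Position 9 (value 5): max_ending_here = 57, max_so_far = 61

Maximum subarray: [20, 20, 17, -11, -3, 17, -11, 12]
Maximum sum: 61

The maximum subarray is [20, 20, 17, -11, -3, 17, -11, 12] with sum 61. This subarray runs from index 0 to index 7.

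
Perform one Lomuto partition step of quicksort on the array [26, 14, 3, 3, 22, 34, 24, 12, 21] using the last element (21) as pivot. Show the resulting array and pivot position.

Lomuto partition with pivot = 21:

Initial array: [26, 14, 3, 3, 22, 34, 24, 12, 21]

arr[0]=26 > 21: no swap
arr[1]=14 <= 21: swap with position 0, array becomes [14, 26, 3, 3, 22, 34, 24, 12, 21]
arr[2]=3 <= 21: swap with position 1, array becomes [14, 3, 26, 3, 22, 34, 24, 12, 21]
arr[3]=3 <= 21: swap with position 2, array becomes [14, 3, 3, 26, 22, 34, 24, 12, 21]
arr[4]=22 > 21: no swap
arr[5]=34 > 21: no swap
arr[6]=24 > 21: no swap
arr[7]=12 <= 21: swap with position 3, array becomes [14, 3, 3, 12, 22, 34, 24, 26, 21]

Place pivot at position 4: [14, 3, 3, 12, 21, 34, 24, 26, 22]
Pivot position: 4

After partitioning with pivot 21, the array becomes [14, 3, 3, 12, 21, 34, 24, 26, 22]. The pivot is placed at index 4. All elements to the left of the pivot are <= 21, and all elements to the right are > 21.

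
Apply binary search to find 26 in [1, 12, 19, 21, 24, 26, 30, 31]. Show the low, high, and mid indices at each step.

Binary search for 26 in [1, 12, 19, 21, 24, 26, 30, 31]:

lo=0, hi=7, mid=3, arr[mid]=21 -> 21 < 26, search right half
lo=4, hi=7, mid=5, arr[mid]=26 -> Found target at index 5!

Binary search finds 26 at index 5 after 2 comparisons. The search repeatedly halves the search space by comparing with the middle element.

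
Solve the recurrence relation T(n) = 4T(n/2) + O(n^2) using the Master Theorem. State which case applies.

Master Theorem for T(n) = 4T(n/2) + O(n^2):

a = 4, b = 2, c = 2
log_b(a) = log_2(4) = 2.0000

Case 2: c = 2 = log_2(4) = 2.0000
T(n) = O(n^2 log n) = O(n^2 log n)

For T(n) = 4T(n/2) + O(n^2): log_2(4) = 2.0000. This is Case 2 of the Master Theorem (c = log_b(a), equal work at all levels), giving O(n^2 log n).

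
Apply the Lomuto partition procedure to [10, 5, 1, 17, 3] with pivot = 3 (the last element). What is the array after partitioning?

Lomuto partition with pivot = 3:

Initial array: [10, 5, 1, 17, 3]

arr[0]=10 > 3: no swap
arr[1]=5 > 3: no swap
arr[2]=1 <= 3: swap with position 0, array becomes [1, 5, 10, 17, 3]
arr[3]=17 > 3: no swap

Place pivot at position 1: [1, 3, 10, 17, 5]
Pivot position: 1

After partitioning with pivot 3, the array becomes [1, 3, 10, 17, 5]. The pivot is placed at index 1. All elements to the left of the pivot are <= 3, and all elements to the right are > 3.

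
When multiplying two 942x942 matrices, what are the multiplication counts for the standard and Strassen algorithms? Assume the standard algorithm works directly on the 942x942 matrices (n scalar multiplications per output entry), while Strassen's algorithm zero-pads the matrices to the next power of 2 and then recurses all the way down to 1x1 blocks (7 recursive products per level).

Matrix multiplication for 942x942 matrices:

Strassen's algorithm requires power-of-2 dimensions. Pad 942x942 to 1024x1024 (next power of 2).

Standard algorithm: 942^3 = 835896888 multiplications
Strassen's algorithm: 7^(log2(1024)) = 7^10 = 282475249 multiplications
Savings: 835896888 - 282475249 = 553421639 multiplications

Standard: 835896888 multiplications (942^3). Strassen: 282475249 multiplications (7^10, after padding to 1024x1024). Strassen reduces 8 recursive multiplications to 7 at each level.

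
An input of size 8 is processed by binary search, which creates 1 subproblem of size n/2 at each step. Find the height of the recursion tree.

For divide and conquer with division factor 2:

Problem sizes at each level:
Level 0: 8
Level 1: 4
Level 2: 2
Level 3: 1

The root is level 0 and the size-1 base case is level 3 (the tree spans levels 0 through 3, i.e. 4 levels counting the root), so the depth is the number of divisions: log_2(8) = 3

The recursion tree depth is log_2(8) = 3. At each level, the problem size is divided by 2, so it takes 3 divisions to reduce to a base case of size 1. The algorithm makes 1 recursive call at each level.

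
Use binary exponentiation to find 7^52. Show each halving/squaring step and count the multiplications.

Computing 7^52 by squaring (build up from 7^1; each line after the first costs one multiplication):

7^1 = 7
7^2 = (7^1)^2 = 7^2 = 49
7^3 = 7 * 7^2 = 7 * 49 = 343
7^6 = (7^3)^2 = 343^2 = 117649
7^12 = (7^6)^2 = 117649^2 = 13841287201
7^13 = 7 * 7^12 = 7 * 13841287201 = 96889010407
7^26 = (7^13)^2 = 96889010407^2 = 9387480337647754305649
7^52 = (7^26)^2 = 9387480337647754305649^2 = 88124787089723195184393736687912818113311201

Result: 88124787089723195184393736687912818113311201
Multiplications needed: 7 (7 lines after 7^1)

7^52 = 88124787089723195184393736687912818113311201. Using exponentiation by squaring, this requires 7 multiplications. The key idea: if the exponent is even, square the half-power; if odd, multiply by the base once.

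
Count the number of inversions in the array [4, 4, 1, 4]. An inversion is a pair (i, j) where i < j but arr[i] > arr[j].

Finding inversions in [4, 4, 1, 4]:

(0, 2): arr[0]=4 > arr[2]=1
(1, 2): arr[1]=4 > arr[2]=1

Total inversions: 2

The array has 2 inversion(s): (0,2), (1,2). Each pair (i,j) satisfies i < j and arr[i] > arr[j].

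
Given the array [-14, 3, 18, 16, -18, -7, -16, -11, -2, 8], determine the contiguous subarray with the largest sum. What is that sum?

Using Kadane's algorithm on [-14, 3, 18, 16, -18, -7, -16, -11, -2, 8]:

Scanning through the array:
Position 1 (value 3): max_ending_here = 3, max_so_far = 3
Position 2 (value 18): max_ending_here = 21, max_so_far = 21
Position 3 (value 16): max_ending_here = 37, max_so_far = 37
Position 4 (value -18): max_ending_here = 19, max_so_far = 37
Position 5 (value -7): max_ending_here = 12, max_so_far = 37
Position 6 (value -16): max_ending_here = -4, max_so_far = 37
Position 7 (value -11): max_ending_here = -11, max_so_far = 37
Position 8 (value -2): max_ending_here = -2, max_so_far = 37
Position 9 (value 8): max_ending_here = 8, max_so_far = 37

Maximum subarray: [3, 18, 16]
Maximum sum: 37

The maximum subarray is [3, 18, 16] with sum 37. This subarray runs from index 1 to index 3.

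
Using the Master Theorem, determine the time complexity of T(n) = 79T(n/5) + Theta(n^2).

Master Theorem for T(n) = 79T(n/5) + O(n^2):

a = 79, b = 5, c = 2
log_b(a) = log_5(79) = 2.7149

Case 1: c = 2 < log_5(79) = 2.7149
T(n) = O(n^(log_5 79))

For T(n) = 79T(n/5) + O(n^2): log_5(79) = 2.7149. This is Case 1 of the Master Theorem (c < log_b(a), work dominated by leaves), giving O(n^(log_5 79)).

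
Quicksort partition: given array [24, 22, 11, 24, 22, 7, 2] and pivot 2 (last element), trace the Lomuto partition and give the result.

Lomuto partition with pivot = 2:

Initial array: [24, 22, 11, 24, 22, 7, 2]

arr[0]=24 > 2: no swap
arr[1]=22 > 2: no swap
arr[2]=11 > 2: no swap
arr[3]=24 > 2: no swap
arr[4]=22 > 2: no swap
arr[5]=7 > 2: no swap

Place pivot at position 0: [2, 22, 11, 24, 22, 7, 24]
Pivot position: 0

After partitioning with pivot 2, the array becomes [2, 22, 11, 24, 22, 7, 24]. The pivot is placed at index 0. All elements to the left of the pivot are <= 2, and all elements to the right are > 2.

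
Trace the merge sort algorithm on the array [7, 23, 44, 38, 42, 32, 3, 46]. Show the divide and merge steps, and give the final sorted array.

Merge sort trace:

Split: [7, 23, 44, 38, 42, 32, 3, 46] -> [7, 23, 44, 38] and [42, 32, 3, 46]
  Split: [7, 23, 44, 38] -> [7, 23] and [44, 38]
    Split: [7, 23] -> [7] and [23]
    Merge: [7] + [23] -> [7, 23]
    Split: [44, 38] -> [44] and [38]
    Merge: [44] + [38] -> [38, 44]
  Merge: [7, 23] + [38, 44] -> [7, 23, 38, 44]
  Split: [42, 32, 3, 46] -> [42, 32] and [3, 46]
    Split: [42, 32] -> [42] and [32]
    Merge: [42] + [32] -> [32, 42]
    Split: [3, 46] -> [3] and [46]
    Merge: [3] + [46] -> [3, 46]
  Merge: [32, 42] + [3, 46] -> [3, 32, 42, 46]
Merge: [7, 23, 38, 44] + [3, 32, 42, 46] -> [3, 7, 23, 32, 38, 42, 44, 46]

Final sorted array: [3, 7, 23, 32, 38, 42, 44, 46]

The merge sort proceeds by recursively splitting the array and merging sorted halves.
After all merges, the sorted array is [3, 7, 23, 32, 38, 42, 44, 46].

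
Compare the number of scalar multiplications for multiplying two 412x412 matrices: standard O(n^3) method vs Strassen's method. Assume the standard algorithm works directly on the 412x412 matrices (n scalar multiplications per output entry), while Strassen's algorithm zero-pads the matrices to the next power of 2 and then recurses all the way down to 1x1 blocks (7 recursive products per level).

Matrix multiplication for 412x412 matrices:

Strassen's algorithm requires power-of-2 dimensions. Pad 412x412 to 512x512 (next power of 2).

Standard algorithm: 412^3 = 69934528 multiplications
Strassen's algorithm: 7^(log2(512)) = 7^9 = 40353607 multiplications
Savings: 69934528 - 40353607 = 29580921 multiplications

Standard: 69934528 multiplications (412^3). Strassen: 40353607 multiplications (7^9, after padding to 512x512). Strassen reduces 8 recursive multiplications to 7 at each level.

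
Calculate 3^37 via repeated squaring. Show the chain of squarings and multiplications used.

Computing 3^37 by squaring (build up from 3^1; each line after the first costs one multiplication):

3^1 = 3
3^2 = (3^1)^2 = 3^2 = 9
3^4 = (3^2)^2 = 9^2 = 81
3^8 = (3^4)^2 = 81^2 = 6561
3^9 = 3 * 3^8 = 3 * 6561 = 19683
3^18 = (3^9)^2 = 19683^2 = 387420489
3^36 = (3^18)^2 = 387420489^2 = 150094635296999121
3^37 = 3 * 3^36 = 3 * 150094635296999121 = 450283905890997363

Result: 450283905890997363
Multiplications needed: 7 (7 lines after 3^1)

3^37 = 450283905890997363. Using exponentiation by squaring, this requires 7 multiplications. The key idea: if the exponent is even, square the half-power; if odd, multiply by the base once.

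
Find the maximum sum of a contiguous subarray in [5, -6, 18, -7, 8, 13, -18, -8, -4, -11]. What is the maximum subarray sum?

Using Kadane's algorithm on [5, -6, 18, -7, 8, 13, -18, -8, -4, -11]:

Scanning through the array:
Position 1 (value -6): max_ending_here = -1, max_so_far = 5
Position 2 (value 18): max_ending_here = 18, max_so_far = 18
Position 3 (value -7): max_ending_here = 11, max_so_far = 18
Position 4 (value 8): max_ending_here = 19, max_so_far = 19
Position 5 (value 13): max_ending_here = 32, max_so_far = 32
Position 6 (value -18): max_ending_here = 14, max_so_far = 32
Position 7 (value -8): max_ending_here = 6, max_so_far = 32
Position 8 (value -4): max_ending_here = 2, max_so_far = 32
Position 9 (value -11): max_ending_here = -9, max_so_far = 32

Maximum subarray: [18, -7, 8, 13]
Maximum sum: 32

The maximum subarray is [18, -7, 8, 13] with sum 32. This subarray runs from index 2 to index 5.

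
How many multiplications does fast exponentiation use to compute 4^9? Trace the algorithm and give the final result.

Computing 4^9 by squaring (build up from 4^1; each line after the first costs one multiplication):

4^1 = 4
4^2 = (4^1)^2 = 4^2 = 16
4^4 = (4^2)^2 = 16^2 = 256
4^8 = (4^4)^2 = 256^2 = 65536
4^9 = 4 * 4^8 = 4 * 65536 = 262144

Result: 262144
Multiplications needed: 4 (4 lines after 4^1)

4^9 = 262144. Using exponentiation by squaring, this requires 4 multiplications. The key idea: if the exponent is even, square the half-power; if odd, multiply by the base once.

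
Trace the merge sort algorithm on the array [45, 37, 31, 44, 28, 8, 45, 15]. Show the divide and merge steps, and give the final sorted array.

Merge sort trace:

Split: [45, 37, 31, 44, 28, 8, 45, 15] -> [45, 37, 31, 44] and [28, 8, 45, 15]
  Split: [45, 37, 31, 44] -> [45, 37] and [31, 44]
    Split: [45, 37] -> [45] and [37]
    Merge: [45] + [37] -> [37, 45]
    Split: [31, 44] -> [31] and [44]
    Merge: [31] + [44] -> [31, 44]
  Merge: [37, 45] + [31, 44] -> [31, 37, 44, 45]
  Split: [28, 8, 45, 15] -> [28, 8] and [45, 15]
    Split: [28, 8] -> [28] and [8]
    Merge: [28] + [8] -> [8, 28]
    Split: [45, 15] -> [45] and [15]
    Merge: [45] + [15] -> [15, 45]
  Merge: [8, 28] + [15, 45] -> [8, 15, 28, 45]
Merge: [31, 37, 44, 45] + [8, 15, 28, 45] -> [8, 15, 28, 31, 37, 44, 45, 45]

Final sorted array: [8, 15, 28, 31, 37, 44, 45, 45]

The merge sort proceeds by recursively splitting the array and merging sorted halves.
After all merges, the sorted array is [8, 15, 28, 31, 37, 44, 45, 45].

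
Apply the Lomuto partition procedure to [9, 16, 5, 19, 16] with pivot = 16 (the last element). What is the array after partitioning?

Lomuto partition with pivot = 16:

Initial array: [9, 16, 5, 19, 16]

arr[0]=9 <= 16: swap with position 0, array becomes [9, 16, 5, 19, 16]
arr[1]=16 <= 16: swap with position 1, array becomes [9, 16, 5, 19, 16]
arr[2]=5 <= 16: swap with position 2, array becomes [9, 16, 5, 19, 16]
arr[3]=19 > 16: no swap

Place pivot at position 3: [9, 16, 5, 16, 19]
Pivot position: 3

After partitioning with pivot 16, the array becomes [9, 16, 5, 16, 19]. The pivot is placed at index 3. All elements to the left of the pivot are <= 16, and all elements to the right are > 16.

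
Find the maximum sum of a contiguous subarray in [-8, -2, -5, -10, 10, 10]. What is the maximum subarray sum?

Using Kadane's algorithm on [-8, -2, -5, -10, 10, 10]:

Scanning through the array:
Position 1 (value -2): max_ending_here = -2, max_so_far = -2
Position 2 (value -5): max_ending_here = -5, max_so_far = -2
Position 3 (value -10): max_ending_here = -10, max_so_far = -2
Position 4 (value 10): max_ending_here = 10, max_so_far = 10
Position 5 (value 10): max_ending_here = 20, max_so_far = 20

Maximum subarray: [10, 10]
Maximum sum: 20

The maximum subarray is [10, 10] with sum 20. This subarray runs from index 4 to index 5.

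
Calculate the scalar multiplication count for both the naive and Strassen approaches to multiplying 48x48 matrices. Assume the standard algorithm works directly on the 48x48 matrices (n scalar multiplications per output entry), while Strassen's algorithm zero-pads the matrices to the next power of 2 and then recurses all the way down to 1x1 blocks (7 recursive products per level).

Matrix multiplication for 48x48 matrices:

Strassen's algorithm requires power-of-2 dimensions. Pad 48x48 to 64x64 (next power of 2).

Standard algorithm: 48^3 = 110592 multiplications
Strassen's algorithm: 7^(log2(64)) = 7^6 = 117649 multiplications
Difference: 110592 - 117649 = -7057 (Strassen uses MORE here due to padding overhead — for small or just-over-power-of-2 n, padding can outweigh the per-level savings)

Standard: 110592 multiplications (48^3). Strassen: 117649 multiplications (7^6, after padding to 64x64). Strassen reduces 8 recursive multiplications to 7 at each level.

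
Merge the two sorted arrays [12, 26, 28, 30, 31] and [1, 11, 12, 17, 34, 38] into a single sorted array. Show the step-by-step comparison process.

Merging process:

Compare 12 vs 1: take 1 from right. Merged: [1]
Compare 12 vs 11: take 11 from right. Merged: [1, 11]
Compare 12 vs 12: take 12 from left. Merged: [1, 11, 12]
Compare 26 vs 12: take 12 from right. Merged: [1, 11, 12, 12]
Compare 26 vs 17: take 17 from right. Merged: [1, 11, 12, 12, 17]
Compare 26 vs 34: take 26 from left. Merged: [1, 11, 12, 12, 17, 26]
Compare 28 vs 34: take 28 from left. Merged: [1, 11, 12, 12, 17, 26, 28]
Compare 30 vs 34: take 30 from left. Merged: [1, 11, 12, 12, 17, 26, 28, 30]
Compare 31 vs 34: take 31 from left. Merged: [1, 11, 12, 12, 17, 26, 28, 30, 31]
Append remaining from right: [34, 38]. Merged: [1, 11, 12, 12, 17, 26, 28, 30, 31, 34, 38]

Final merged array: [1, 11, 12, 12, 17, 26, 28, 30, 31, 34, 38]
Total comparisons: 9

The merged array is [1, 11, 12, 12, 17, 26, 28, 30, 31, 34, 38], requiring 9 comparisons. The merge step runs in O(n) time where n is the total number of elements.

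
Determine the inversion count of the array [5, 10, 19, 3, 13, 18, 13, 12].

Finding inversions in [5, 10, 19, 3, 13, 18, 13, 12]:

(0, 3): arr[0]=5 > arr[3]=3
(1, 3): arr[1]=10 > arr[3]=3
(2, 3): arr[2]=19 > arr[3]=3
(2, 4): arr[2]=19 > arr[4]=13
(2, 5): arr[2]=19 > arr[5]=18
(2, 6): arr[2]=19 > arr[6]=13
(2, 7): arr[2]=19 > arr[7]=12
(4, 7): arr[4]=13 > arr[7]=12
(5, 6): arr[5]=18 > arr[6]=13
(5, 7): arr[5]=18 > arr[7]=12
(6, 7): arr[6]=13 > arr[7]=12

Total inversions: 11

The array has 11 inversion(s): (0,3), (1,3), (2,3), (2,4), (2,5), (2,6), (2,7), (4,7), (5,6), (5,7), (6,7). Each pair (i,j) satisfies i < j and arr[i] > arr[j].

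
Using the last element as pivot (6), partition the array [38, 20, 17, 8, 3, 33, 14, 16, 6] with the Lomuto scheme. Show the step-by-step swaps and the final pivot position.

Lomuto partition with pivot = 6:

Initial array: [38, 20, 17, 8, 3, 33, 14, 16, 6]

arr[0]=38 > 6: no swap
arr[1]=20 > 6: no swap
arr[2]=17 > 6: no swap
arr[3]=8 > 6: no swap
arr[4]=3 <= 6: swap with position 0, array becomes [3, 20, 17, 8, 38, 33, 14, 16, 6]
arr[5]=33 > 6: no swap
arr[6]=14 > 6: no swap
arr[7]=16 > 6: no swap

Place pivot at position 1: [3, 6, 17, 8, 38, 33, 14, 16, 20]
Pivot position: 1

After partitioning with pivot 6, the array becomes [3, 6, 17, 8, 38, 33, 14, 16, 20]. The pivot is placed at index 1. All elements to the left of the pivot are <= 6, and all elements to the right are > 6.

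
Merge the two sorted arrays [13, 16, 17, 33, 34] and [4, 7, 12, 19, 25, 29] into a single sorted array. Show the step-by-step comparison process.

Merging process:

Compare 13 vs 4: take 4 from right. Merged: [4]
Compare 13 vs 7: take 7 from right. Merged: [4, 7]
Compare 13 vs 12: take 12 from right. Merged: [4, 7, 12]
Compare 13 vs 19: take 13 from left. Merged: [4, 7, 12, 13]
Compare 16 vs 19: take 16 from left. Merged: [4, 7, 12, 13, 16]
Compare 17 vs 19: take 17 from left. Merged: [4, 7, 12, 13, 16, 17]
Compare 33 vs 19: take 19 from right. Merged: [4, 7, 12, 13, 16, 17, 19]
Compare 33 vs 25: take 25 from right. Merged: [4, 7, 12, 13, 16, 17, 19, 25]
Compare 33 vs 29: take 29 from right. Merged: [4, 7, 12, 13, 16, 17, 19, 25, 29]
Append remaining from left: [33, 34]. Merged: [4, 7, 12, 13, 16, 17, 19, 25, 29, 33, 34]

Final merged array: [4, 7, 12, 13, 16, 17, 19, 25, 29, 33, 34]
Total comparisons: 9

The merged array is [4, 7, 12, 13, 16, 17, 19, 25, 29, 33, 34], requiring 9 comparisons. The merge step runs in O(n) time where n is the total number of elements.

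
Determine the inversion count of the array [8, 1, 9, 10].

Finding inversions in [8, 1, 9, 10]:

(0, 1): arr[0]=8 > arr[1]=1

Total inversions: 1

The array has 1 inversion(s): (0,1). Each pair (i,j) satisfies i < j and arr[i] > arr[j].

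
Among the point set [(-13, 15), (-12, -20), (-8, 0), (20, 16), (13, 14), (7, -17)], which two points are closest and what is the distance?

Computing all pairwise distances among 6 points:

d((-13, 15), (-12, -20)) = 35.0143
d((-13, 15), (-8, 0)) = 15.8114
d((-13, 15), (20, 16)) = 33.0151
d((-13, 15), (13, 14)) = 26.0192
d((-13, 15), (7, -17)) = 37.7359
d((-12, -20), (-8, 0)) = 20.3961
d((-12, -20), (20, 16)) = 48.1664
d((-12, -20), (13, 14)) = 42.2019
d((-12, -20), (7, -17)) = 19.2354
d((-8, 0), (20, 16)) = 32.249
d((-8, 0), (13, 14)) = 25.2389
d((-8, 0), (7, -17)) = 22.6716
d((20, 16), (13, 14)) = 7.2801 <-- minimum
d((20, 16), (7, -17)) = 35.4683
d((13, 14), (7, -17)) = 31.5753

Closest pair: (20, 16) and (13, 14) with distance 7.2801

The closest pair is (20, 16) and (13, 14) with Euclidean distance 7.2801. For 6 points, brute-force pairwise comparison is shown above. For large n, the divide-and-conquer algorithm (sort by x, recurse on halves, check the dividing strip) achieves O(n log n).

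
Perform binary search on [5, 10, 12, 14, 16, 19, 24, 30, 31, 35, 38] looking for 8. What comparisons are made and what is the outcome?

Binary search for 8 in [5, 10, 12, 14, 16, 19, 24, 30, 31, 35, 38]:

lo=0, hi=10, mid=5, arr[mid]=19 -> 19 > 8, search left half
lo=0, hi=4, mid=2, arr[mid]=12 -> 12 > 8, search left half
lo=0, hi=1, mid=0, arr[mid]=5 -> 5 < 8, search right half
lo=1, hi=1, mid=1, arr[mid]=10 -> 10 > 8, search left half
lo=1 > hi=0, target 8 not found

Binary search determines that 8 is not in the array after 4 comparisons. The search space was exhausted without finding the target.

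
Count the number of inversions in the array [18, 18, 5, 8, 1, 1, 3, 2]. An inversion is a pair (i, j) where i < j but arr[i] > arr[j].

Finding inversions in [18, 18, 5, 8, 1, 1, 3, 2]:

(0, 2): arr[0]=18 > arr[2]=5
(0, 3): arr[0]=18 > arr[3]=8
(0, 4): arr[0]=18 > arr[4]=1
(0, 5): arr[0]=18 > arr[5]=1
(0, 6): arr[0]=18 > arr[6]=3
(0, 7): arr[0]=18 > arr[7]=2
(1, 2): arr[1]=18 > arr[2]=5
(1, 3): arr[1]=18 > arr[3]=8
(1, 4): arr[1]=18 > arr[4]=1
(1, 5): arr[1]=18 > arr[5]=1
(1, 6): arr[1]=18 > arr[6]=3
(1, 7): arr[1]=18 > arr[7]=2
(2, 4): arr[2]=5 > arr[4]=1
(2, 5): arr[2]=5 > arr[5]=1
(2, 6): arr[2]=5 > arr[6]=3
(2, 7): arr[2]=5 > arr[7]=2
(3, 4): arr[3]=8 > arr[4]=1
(3, 5): arr[3]=8 > arr[5]=1
(3, 6): arr[3]=8 > arr[6]=3
(3, 7): arr[3]=8 > arr[7]=2
(6, 7): arr[6]=3 > arr[7]=2

Total inversions: 21

The array has 21 inversion(s): (0,2), (0,3), (0,4), (0,5), (0,6), (0,7), (1,2), (1,3), (1,4), (1,5), (1,6), (1,7), (2,4), (2,5), (2,6), (2,7), (3,4), (3,5), (3,6), (3,7), (6,7). Each pair (i,j) satisfies i < j and arr[i] > arr[j].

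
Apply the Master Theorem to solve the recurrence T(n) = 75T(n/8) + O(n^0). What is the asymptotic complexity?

Master Theorem for T(n) = 75T(n/8) + O(n^0):

a = 75, b = 8, c = 0
log_b(a) = log_8(75) = 2.0763

Case 1: c = 0 < log_8(75) = 2.0763
T(n) = O(n^(log_8 75))

For T(n) = 75T(n/8) + O(n^0): log_8(75) = 2.0763. This is Case 1 of the Master Theorem (c < log_b(a), work dominated by leaves), giving O(n^(log_8 75)).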